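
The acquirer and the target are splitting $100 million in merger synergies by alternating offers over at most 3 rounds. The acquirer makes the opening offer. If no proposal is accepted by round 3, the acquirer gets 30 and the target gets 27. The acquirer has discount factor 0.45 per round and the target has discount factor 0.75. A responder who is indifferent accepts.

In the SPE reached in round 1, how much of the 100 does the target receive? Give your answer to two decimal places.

50.36

Round 3 (the acquirer proposes): the target gets 27 if talks fail, so the acquirer offers 27 and keeps 73.
Round 2 (the target proposes): the acquirer can get 73 next round, worth 0.45 × 73 = 32.85 now, so the target offers 32.85, keeping 67.15.
Round 1 (the acquirer proposes): the target can get 67.15 next round, worth 0.75 × 67.15 = 50.3625 now. The acquirer offers 50.3625 and keeps 100 − 50.3625 = 49.6375.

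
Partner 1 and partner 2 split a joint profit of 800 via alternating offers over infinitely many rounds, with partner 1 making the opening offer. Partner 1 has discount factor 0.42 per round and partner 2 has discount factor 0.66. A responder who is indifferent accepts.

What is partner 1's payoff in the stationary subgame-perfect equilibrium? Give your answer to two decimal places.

376.31

In a stationary SPE each proposer offers the other exactly their discounted continuation value.
If partner 1 keeps x when proposing and partner 2 keeps y when proposing, then x = 800 − 0.66y and y = 800 − 0.42x.
Solving: x = 800(1 − 0.66) / (1 − 0.42·0.66) = 272 / 0.7228 ≈ 376.3143.
Partner 2 gets 800 − 376.3143 ≈ 423.6857.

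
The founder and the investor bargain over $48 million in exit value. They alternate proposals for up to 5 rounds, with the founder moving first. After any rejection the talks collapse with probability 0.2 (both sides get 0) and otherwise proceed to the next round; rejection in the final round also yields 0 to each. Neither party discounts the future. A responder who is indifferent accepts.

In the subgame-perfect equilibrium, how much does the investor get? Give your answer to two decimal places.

12.60

Round 5 (the founder proposes): rejection yields 0 for the investor; the founder offers 0 and keeps 48.
Round 4 (the investor proposes): rejecting gives the founder an expected 0.8 × 48 = 38.4; the investor offers that and keeps 9.6.
Round 3 (the founder proposes): rejecting gives the investor an expected 0.8 × 9.6 = 7.68. The founder offers 7.68 and keeps 48 − 7.68 = 40.32.
Round 2 (the investor proposes): rejecting gives the founder an expected 0.8 × 40.32 = 32.256; the investor offers that and keeps 15.744.
Round 1 (the founder proposes): rejecting gives the investor an expected 0.8 × 15.744 = 12.5952; the founder offers that and keeps 35.4048.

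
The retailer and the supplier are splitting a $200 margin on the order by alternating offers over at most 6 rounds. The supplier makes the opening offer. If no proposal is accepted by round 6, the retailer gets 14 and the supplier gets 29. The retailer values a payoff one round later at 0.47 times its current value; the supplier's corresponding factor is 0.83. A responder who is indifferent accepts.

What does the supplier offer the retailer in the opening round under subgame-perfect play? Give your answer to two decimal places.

Round 6 (the retailer proposes): the supplier gets 29 if talks fail, so the retailer offers 29 and keeps 171.
Round 5 (the supplier proposes): the retailer can get 171 next round, worth 0.47 × 171 = 80.37 now, so the supplier offers 80.37, keeping 119.63.
Round 4 (the retailer proposes): the supplier can get 119.63 next round, worth 0.83 × 119.63 = 99.2929 now; the retailer offers that and keeps 100.7071.
Round 3 (the supplier proposes): the retailer can get 100.7071 next round, worth 0.47 × 100.7071 = 47.332337 now; the supplier offers that and keeps 152.667663.
Round 2 (the retailer proposes): the supplier can get 152.667663 next round, worth 0.83 × 152.667663 = 126.71416029 now. The retailer offers 126.71416029 and keeps 200 − 126.71416029 = 73.28583971.
Round 1 (the supplier proposes): the retailer can get 73.28583971 next round, worth 0.47 × 73.28583971 = 34.4443446637 now; the supplier offers that and keeps 165.5556553363.

34.44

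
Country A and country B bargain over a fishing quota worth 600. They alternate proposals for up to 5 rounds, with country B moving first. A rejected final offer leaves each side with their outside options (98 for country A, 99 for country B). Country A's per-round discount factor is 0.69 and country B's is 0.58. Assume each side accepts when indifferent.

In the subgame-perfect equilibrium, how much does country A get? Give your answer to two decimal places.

Work backward from the last round.
Round 5 (country B proposes): country A gets 98 if talks fail, so country B offers 98 and keeps 502.
Round 4 (country A proposes): country B can get 502 next round, worth 0.58 × 502 = 291.16 now; country A offers that and keeps 308.84.
Round 3 (country B proposes): country A can get 308.84 next round, worth 0.69 × 308.84 = 213.0996 now. Country B offers 213.0996 and keeps 600 − 213.0996 = 386.9004.
Round 2 (country A proposes): country B can get 386.9004 next round, worth 0.58 × 386.9004 = 224.402232 now; country A offers that and keeps 375.597768.
Round 1 (country B proposes): country A can get 375.597768 next round, worth 0.69 × 375.597768 = 259.16245992 now, so country B offers 259.16245992, keeping 340.83754008.

259.16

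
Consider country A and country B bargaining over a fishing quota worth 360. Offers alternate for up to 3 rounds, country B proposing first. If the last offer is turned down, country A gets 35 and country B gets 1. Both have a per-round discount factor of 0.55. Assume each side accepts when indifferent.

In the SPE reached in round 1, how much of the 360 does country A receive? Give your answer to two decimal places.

Solve by backward induction from round 3.
Round 3 (country B proposes): country A gets 35 if talks fail, so country B offers 35 and keeps 325.
Round 2 (country A proposes): country B can get 325 next round, worth 0.55 × 325 = 178.75 now, so country A offers 178.75, keeping 181.25.
Round 1 (country B proposes): country A can get 181.25 next round, worth 0.55 × 181.25 = 99.6875 now. Country B offers 99.6875 and keeps 360 − 99.6875 = 260.3125.

99.69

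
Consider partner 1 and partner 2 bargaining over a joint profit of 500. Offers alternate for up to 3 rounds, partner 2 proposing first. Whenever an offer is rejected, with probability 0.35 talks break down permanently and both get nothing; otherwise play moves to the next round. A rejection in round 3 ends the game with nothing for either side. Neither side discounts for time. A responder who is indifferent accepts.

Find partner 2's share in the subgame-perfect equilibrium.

386.25

By backward induction:
Round 3 (partner 2 proposes): partner 1 will accept anything ≥ 0, so partner 2 offers 0 and keeps 500.
Round 2 (partner 1 proposes): rejecting gives partner 2 an expected 0.65 × 500 = 325. Partner 1 offers 325 and keeps 500 − 325 = 175.
Round 1 (partner 2 proposes): rejecting gives partner 1 an expected 0.65 × 175 = 113.75, so partner 2 offers 113.75, keeping 386.25.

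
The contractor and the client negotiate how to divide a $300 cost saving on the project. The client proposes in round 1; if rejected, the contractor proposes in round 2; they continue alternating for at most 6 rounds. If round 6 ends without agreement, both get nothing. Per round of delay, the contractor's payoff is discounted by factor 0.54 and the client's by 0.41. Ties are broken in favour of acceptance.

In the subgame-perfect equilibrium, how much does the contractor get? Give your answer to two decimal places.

Round 6 (the contractor proposes): the client will accept anything ≥ 0, so the contractor offers 0 and keeps 300.
Round 5 (the client proposes): the contractor can get 300 next round, worth 0.54 × 300 = 162 now. The client offers 162 and keeps 300 − 162 = 138.
Round 4 (the contractor proposes): the client can get 138 next round, worth 0.41 × 138 = 56.58 now. The contractor offers 56.58 and keeps 300 − 56.58 = 243.42.
Round 3 (the client proposes): the contractor can get 243.42 next round, worth 0.54 × 243.42 = 131.4468 now, so the client offers 131.4468, keeping 168.5532.
Round 2 (the contractor proposes): the client can get 168.5532 next round, worth 0.41 × 168.5532 = 69.106812 now, so the contractor offers 69.106812, keeping 230.893188.
Round 1 (the client proposes): the contractor can get 230.893188 next round, worth 0.54 × 230.893188 = 124.68232152 now, so the client offers 124.68232152, keeping 175.31767848.

124.68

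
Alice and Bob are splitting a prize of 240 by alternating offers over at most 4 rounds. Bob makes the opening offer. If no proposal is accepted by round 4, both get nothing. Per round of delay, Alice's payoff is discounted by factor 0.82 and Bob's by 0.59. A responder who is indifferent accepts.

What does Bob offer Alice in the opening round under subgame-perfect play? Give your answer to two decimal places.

Round 4 (Alice proposes): Bob will accept anything ≥ 0, so Alice offers 0 and keeps 240.
Round 3 (Bob proposes): Alice can get 240 next round, worth 0.82 × 240 = 196.8 now. Bob offers 196.8 and keeps 240 − 196.8 = 43.2.
Round 2 (Alice proposes): Bob can get 43.2 next round, worth 0.59 × 43.2 = 25.488 now, so Alice offers 25.488, keeping 214.512.
Round 1 (Bob proposes): Alice can get 214.512 next round, worth 0.82 × 214.512 = 175.89984 now, so Bob offers 175.89984, keeping 64.10016.

175.90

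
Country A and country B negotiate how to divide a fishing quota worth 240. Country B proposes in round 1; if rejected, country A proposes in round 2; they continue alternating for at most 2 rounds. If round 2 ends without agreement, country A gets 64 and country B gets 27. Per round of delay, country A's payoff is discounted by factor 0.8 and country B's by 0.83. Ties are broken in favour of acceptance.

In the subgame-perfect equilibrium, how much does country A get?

Round 2 (country A proposes): country B gets 27 if talks fail, so country A offers 27 and keeps 213.
Round 1 (country B proposes): country A can get 213 next round, worth 0.8 × 213 = 170.4 now. Country B offers 170.4 and keeps 240 − 170.4 = 69.6.

170.4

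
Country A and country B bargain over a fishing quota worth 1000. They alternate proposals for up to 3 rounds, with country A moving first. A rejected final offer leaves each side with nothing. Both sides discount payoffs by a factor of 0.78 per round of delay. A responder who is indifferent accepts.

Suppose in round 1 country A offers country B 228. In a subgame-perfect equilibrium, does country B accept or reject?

Accept

Round 3 (country A proposes): rejection yields 0 for country B; country A offers 0 and keeps 1000.
Round 2 (country B proposes): country A can get 1000 next round, worth 0.78 × 1000 = 780 now. Country B offers 780 and keeps 1000 − 780 = 220.
So by rejecting in round 1, country B gets 220 next round, worth 0.78 × 220 = 171.6 now.
Offer 228 ≥ 171.6, so country B accepts.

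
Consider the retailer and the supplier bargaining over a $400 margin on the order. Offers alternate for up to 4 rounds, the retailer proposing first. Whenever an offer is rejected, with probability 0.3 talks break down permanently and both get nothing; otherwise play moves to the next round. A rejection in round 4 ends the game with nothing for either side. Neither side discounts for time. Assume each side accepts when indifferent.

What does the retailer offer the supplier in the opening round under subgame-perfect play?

221.2

Round 4 (the supplier proposes): rejection yields 0 for the retailer; the supplier offers 0 and keeps 400.
Round 3 (the retailer proposes): rejecting gives the supplier an expected 0.7 × 400 = 280, so the retailer offers 280, keeping 120.
Round 2 (the supplier proposes): rejecting gives the retailer an expected 0.7 × 120 = 84, so the supplier offers 84, keeping 316.
Round 1 (the retailer proposes): rejecting gives the supplier an expected 0.7 × 316 = 221.2. The retailer offers 221.2 and keeps 400 − 221.2 = 178.8.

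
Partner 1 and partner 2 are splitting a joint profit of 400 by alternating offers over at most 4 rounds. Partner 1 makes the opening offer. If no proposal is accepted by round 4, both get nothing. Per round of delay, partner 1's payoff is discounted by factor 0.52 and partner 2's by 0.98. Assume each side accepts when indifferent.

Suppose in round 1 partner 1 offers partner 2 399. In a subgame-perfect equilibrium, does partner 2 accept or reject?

Accept

Round 4 (partner 2 proposes): rejection yields 0 for partner 1; partner 2 offers 0 and keeps 400.
Round 3 (partner 1 proposes): partner 2 can get 400 next round, worth 0.98 × 400 = 392 now; partner 1 offers that and keeps 8.
Round 2 (partner 2 proposes): partner 1 can get 8 next round, worth 0.52 × 8 = 4.16 now. Partner 2 offers 4.16 and keeps 400 − 4.16 = 395.84.
So by rejecting in round 1, partner 2 gets 395.84 next round, worth 0.98 × 395.84 = 387.9232 now.
Offer 399 ≥ 387.9232, so partner 2 accepts.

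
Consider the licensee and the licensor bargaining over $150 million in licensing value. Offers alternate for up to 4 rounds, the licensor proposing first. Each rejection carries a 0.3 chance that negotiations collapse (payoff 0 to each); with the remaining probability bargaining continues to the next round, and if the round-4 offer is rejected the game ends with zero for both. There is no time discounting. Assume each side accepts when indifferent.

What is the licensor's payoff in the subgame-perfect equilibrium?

By backward induction:
Round 4 (the licensee proposes): rejection yields 0 for the licensor; the licensee offers 0 and keeps 150.
Round 3 (the licensor proposes): rejecting gives the licensee an expected 0.7 × 150 = 105. The licensor offers 105 and keeps 150 − 105 = 45.
Round 2 (the licensee proposes): rejecting gives the licensor an expected 0.7 × 45 = 31.5; the licensee offers that and keeps 118.5.
Round 1 (the licensor proposes): rejecting gives the licensee an expected 0.7 × 118.5 = 82.95. The licensor offers 82.95 and keeps 150 − 82.95 = 67.05.

67.05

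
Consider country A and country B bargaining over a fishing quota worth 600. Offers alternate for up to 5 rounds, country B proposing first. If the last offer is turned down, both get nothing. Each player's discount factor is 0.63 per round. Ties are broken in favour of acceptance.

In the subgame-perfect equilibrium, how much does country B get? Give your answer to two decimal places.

Round 5 (country B proposes): country A will accept anything ≥ 0, so country B offers 0 and keeps 600.
Round 4 (country A proposes): country B can get 600 next round, worth 0.63 × 600 = 378 now; country A offers that and keeps 222.
Round 3 (country B proposes): country A can get 222 next round, worth 0.63 × 222 = 139.86 now; country B offers that and keeps 460.14.
Round 2 (country A proposes): country B can get 460.14 next round, worth 0.63 × 460.14 = 289.8882 now. Country A offers 289.8882 and keeps 600 − 289.8882 = 310.1118.
Round 1 (country B proposes): country A can get 310.1118 next round, worth 0.63 × 310.1118 = 195.370434 now; country B offers that and keeps 404.629566.

404.63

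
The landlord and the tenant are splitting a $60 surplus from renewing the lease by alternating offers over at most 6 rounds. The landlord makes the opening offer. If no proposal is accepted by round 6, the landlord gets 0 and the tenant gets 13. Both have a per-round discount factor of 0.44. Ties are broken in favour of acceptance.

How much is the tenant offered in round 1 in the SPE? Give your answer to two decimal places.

18.64

Work backward from the last round.
Round 6 (the tenant proposes): the landlord will accept anything ≥ 0, so the tenant offers 0 and keeps 60.
Round 5 (the landlord proposes): the tenant can get 60 next round, worth 0.44 × 60 = 26.4 now. The landlord offers 26.4 and keeps 60 − 26.4 = 33.6.
Round 4 (the tenant proposes): the landlord can get 33.6 next round, worth 0.44 × 33.6 = 14.784 now, so the tenant offers 14.784, keeping 45.216.
Round 3 (the landlord proposes): the tenant can get 45.216 next round, worth 0.44 × 45.216 = 19.89504 now, so the landlord offers 19.89504, keeping 40.10496.
Round 2 (the tenant proposes): the landlord can get 40.10496 next round, worth 0.44 × 40.10496 = 17.6461824 now, so the tenant offers 17.6461824, keeping 42.3538176.
Round 1 (the landlord proposes): the tenant can get 42.3538176 next round, worth 0.44 × 42.3538176 = 18.635679744 now; the landlord offers that and keeps 41.364320256.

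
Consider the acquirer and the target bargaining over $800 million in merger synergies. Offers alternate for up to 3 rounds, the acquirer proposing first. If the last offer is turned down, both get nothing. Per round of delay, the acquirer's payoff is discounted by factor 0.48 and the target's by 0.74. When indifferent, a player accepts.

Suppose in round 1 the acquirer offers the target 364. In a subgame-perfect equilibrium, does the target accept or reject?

Round 3 (the acquirer proposes): rejection yields 0 for the target; the acquirer offers 0 and keeps 800.
Round 2 (the target proposes): the acquirer can get 800 next round, worth 0.48 × 800 = 384 now. The target offers 384 and keeps 800 − 384 = 416.
So by rejecting in round 1, the target gets 416 next round, worth 0.74 × 416 = 307.84 now.
Offer 364 ≥ 307.84, so the target accepts.

Accept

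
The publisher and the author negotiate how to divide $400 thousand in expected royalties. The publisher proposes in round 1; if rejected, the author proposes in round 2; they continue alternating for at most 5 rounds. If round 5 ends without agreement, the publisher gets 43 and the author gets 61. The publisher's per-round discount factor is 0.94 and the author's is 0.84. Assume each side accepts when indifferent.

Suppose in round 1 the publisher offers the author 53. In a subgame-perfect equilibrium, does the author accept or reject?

Work out the author's continuation value if the offer is rejected.
Round 5 (the publisher proposes): the author gets 61 if talks fail, so the publisher offers 61 and keeps 339.
Round 4 (the author proposes): the publisher can get 339 next round, worth 0.94 × 339 = 318.66 now; the author offers that and keeps 81.34.
Round 3 (the publisher proposes): the author can get 81.34 next round, worth 0.84 × 81.34 = 68.3256 now. The publisher offers 68.3256 and keeps 400 − 68.3256 = 331.6744.
Round 2 (the author proposes): the publisher can get 331.6744 next round, worth 0.94 × 331.6744 = 311.773936 now, so the author offers 311.773936, keeping 88.226064.
So by rejecting in round 1, the author gets 88.226064 next round, worth 0.84 × 88.226064 = 74.10989376 now.
Offer 53 < 74.10989376, so the author rejects.

Reject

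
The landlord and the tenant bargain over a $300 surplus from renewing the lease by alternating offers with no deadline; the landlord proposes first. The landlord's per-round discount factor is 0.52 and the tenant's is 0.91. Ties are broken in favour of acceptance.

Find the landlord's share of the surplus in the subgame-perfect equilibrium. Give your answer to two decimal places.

Let x be the landlord's share when the landlord proposes and y be the tenant's share when the tenant proposes.
The tenant accepts iff offered ≥ 0.91·y, so x = 300 − 0.91y. Symmetrically y = 300 − 0.52x.
Substituting: x = 300 − 0.91(300 − 0.52x), giving x(1 − 0.52·0.91) = 300(1 − 0.91).
So x = 300 × 0.09 / 0.5268 ≈ 51.2528, and the tenant receives 300 − x ≈ 248.7472.

51.25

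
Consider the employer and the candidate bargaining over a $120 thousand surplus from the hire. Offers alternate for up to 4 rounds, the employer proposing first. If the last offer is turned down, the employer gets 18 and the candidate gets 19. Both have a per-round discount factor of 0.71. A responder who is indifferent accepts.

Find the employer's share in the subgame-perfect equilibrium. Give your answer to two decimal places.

Round 4 (the candidate proposes): the employer gets 18 if talks fail, so the candidate offers 18 and keeps 102.
Round 3 (the employer proposes): the candidate can get 102 next round, worth 0.71 × 102 = 72.42 now; the employer offers that and keeps 47.58.
Round 2 (the candidate proposes): the employer can get 47.58 next round, worth 0.71 × 47.58 = 33.7818 now; the candidate offers that and keeps 86.2182.
Round 1 (the employer proposes): the candidate can get 86.2182 next round, worth 0.71 × 86.2182 = 61.214922 now. The employer offers 61.214922 and keeps 120 − 61.214922 = 58.785078.

58.79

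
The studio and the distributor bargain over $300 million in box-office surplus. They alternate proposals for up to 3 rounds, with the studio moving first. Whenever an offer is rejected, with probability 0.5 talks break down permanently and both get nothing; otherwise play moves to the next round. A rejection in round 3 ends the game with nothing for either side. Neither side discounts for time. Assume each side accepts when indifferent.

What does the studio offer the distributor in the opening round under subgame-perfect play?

75

Round 3 (the studio proposes): the distributor will accept anything ≥ 0, so the studio offers 0 and keeps 300.
Round 2 (the distributor proposes): rejecting gives the studio an expected 0.5 × 300 = 150; the distributor offers that and keeps 150.
Round 1 (the studio proposes): rejecting gives the distributor an expected 0.5 × 150 = 75. The studio offers 75 and keeps 300 − 75 = 225.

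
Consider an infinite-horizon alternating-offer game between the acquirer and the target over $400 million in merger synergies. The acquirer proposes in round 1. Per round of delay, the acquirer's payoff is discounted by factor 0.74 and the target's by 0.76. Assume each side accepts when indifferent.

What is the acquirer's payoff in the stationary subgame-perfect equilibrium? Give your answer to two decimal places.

219.38

When the acquirer proposes, the target accepts any offer worth at least 0.76 times what the target would get by proposing next round; and vice versa.
This gives x = 400 − 0.76y and y = 400 − 0.74x, where x and y are each side's share when it proposes.
Hence (1 − 0.76·0.74)x = 400(1 − 0.76), i.e. 0.4376·x = 96.
x ≈ 219.3784; the target's share is 400 − x ≈ 180.6216.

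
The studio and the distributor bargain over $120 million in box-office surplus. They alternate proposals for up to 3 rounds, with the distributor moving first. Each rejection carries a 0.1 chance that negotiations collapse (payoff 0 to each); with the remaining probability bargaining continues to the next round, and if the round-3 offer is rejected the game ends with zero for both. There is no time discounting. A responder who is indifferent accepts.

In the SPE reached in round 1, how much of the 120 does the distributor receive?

Round 3 (the distributor proposes): rejection yields 0 for the studio; the distributor offers 0 and keeps 120.
Round 2 (the studio proposes): rejecting gives the distributor an expected 0.9 × 120 = 108. The studio offers 108 and keeps 120 − 108 = 12.
Round 1 (the distributor proposes): rejecting gives the studio an expected 0.9 × 12 = 10.8; the distributor offers that and keeps 109.2.

109.2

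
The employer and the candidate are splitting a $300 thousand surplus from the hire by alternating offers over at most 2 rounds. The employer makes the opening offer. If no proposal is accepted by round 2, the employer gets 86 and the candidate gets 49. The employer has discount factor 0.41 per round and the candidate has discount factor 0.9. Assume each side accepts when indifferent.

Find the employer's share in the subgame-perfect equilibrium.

107.4

Round 2 (the candidate proposes): the employer gets 86 if talks fail, so the candidate offers 86 and keeps 214.
Round 1 (the employer proposes): the candidate can get 214 next round, worth 0.9 × 214 = 192.6 now, so the employer offers 192.6, keeping 107.4.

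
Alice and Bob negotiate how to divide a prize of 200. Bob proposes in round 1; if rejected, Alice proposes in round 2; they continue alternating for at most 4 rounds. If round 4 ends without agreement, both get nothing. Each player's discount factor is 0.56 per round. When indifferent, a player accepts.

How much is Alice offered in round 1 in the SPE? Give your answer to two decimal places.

Work backward from the last round.
Round 4 (Alice proposes): Bob will accept anything ≥ 0, so Alice offers 0 and keeps 200.
Round 3 (Bob proposes): Alice can get 200 next round, worth 0.56 × 200 = 112 now, so Bob offers 112, keeping 88.
Round 2 (Alice proposes): Bob can get 88 next round, worth 0.56 × 88 = 49.28 now. Alice offers 49.28 and keeps 200 − 49.28 = 150.72.
Round 1 (Bob proposes): Alice can get 150.72 next round, worth 0.56 × 150.72 = 84.4032 now; Bob offers that and keeps 115.5968.

84.40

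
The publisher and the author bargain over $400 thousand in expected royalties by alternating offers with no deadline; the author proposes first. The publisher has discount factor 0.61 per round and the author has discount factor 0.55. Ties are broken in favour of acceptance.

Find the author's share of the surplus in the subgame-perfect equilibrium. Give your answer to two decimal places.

234.76

When the author proposes, the publisher accepts any offer worth at least 0.61 times what the publisher would get by proposing next round; and vice versa.
This gives x = 400 − 0.61y and y = 400 − 0.55x, where x and y are each side's share when it proposes.
Hence (1 − 0.61·0.55)x = 400(1 − 0.61), i.e. 0.6645·x = 156.
x ≈ 234.7630; the publisher's share is 400 − x ≈ 165.2370.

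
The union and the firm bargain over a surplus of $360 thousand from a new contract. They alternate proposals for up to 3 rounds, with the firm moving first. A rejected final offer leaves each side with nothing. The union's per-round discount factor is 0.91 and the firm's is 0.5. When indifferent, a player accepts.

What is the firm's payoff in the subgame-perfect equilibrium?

Solve by backward induction from round 3.
Round 3 (the firm proposes): rejection yields 0 for the union; the firm offers 0 and keeps 360.
Round 2 (the union proposes): the firm can get 360 next round, worth 0.5 × 360 = 180 now. The union offers 180 and keeps 360 − 180 = 180.
Round 1 (the firm proposes): the union can get 180 next round, worth 0.91 × 180 = 163.8 now, so the firm offers 163.8, keeping 196.2.

196.2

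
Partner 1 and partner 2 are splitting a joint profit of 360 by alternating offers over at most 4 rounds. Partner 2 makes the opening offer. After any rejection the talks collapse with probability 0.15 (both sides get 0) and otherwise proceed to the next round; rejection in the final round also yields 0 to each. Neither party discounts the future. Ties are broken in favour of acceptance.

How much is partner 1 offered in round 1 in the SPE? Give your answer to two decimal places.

266.99

Round 4 (partner 1 proposes): rejection yields 0 for partner 2; partner 1 offers 0 and keeps 360.
Round 3 (partner 2 proposes): rejecting gives partner 1 an expected 0.85 × 360 = 306. Partner 2 offers 306 and keeps 360 − 306 = 54.
Round 2 (partner 1 proposes): rejecting gives partner 2 an expected 0.85 × 54 = 45.9, so partner 1 offers 45.9, keeping 314.1.
Round 1 (partner 2 proposes): rejecting gives partner 1 an expected 0.85 × 314.1 = 266.985. Partner 2 offers 266.985 and keeps 360 − 266.985 = 93.015.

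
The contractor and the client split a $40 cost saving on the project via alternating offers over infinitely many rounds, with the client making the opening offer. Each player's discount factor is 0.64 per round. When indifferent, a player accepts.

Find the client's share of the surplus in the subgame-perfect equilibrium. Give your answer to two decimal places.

24.39

In a stationary SPE each proposer offers the other exactly their discounted continuation value.
If the client keeps x when proposing and the contractor keeps y when proposing, then x = 40 − 0.64y and y = 40 − 0.64x.
Solving: x = 40(1 − 0.64) / (1 − 0.64·0.64) = 14.4 / 0.5904 ≈ 24.3902.
The contractor gets 40 − 24.3902 ≈ 15.6098.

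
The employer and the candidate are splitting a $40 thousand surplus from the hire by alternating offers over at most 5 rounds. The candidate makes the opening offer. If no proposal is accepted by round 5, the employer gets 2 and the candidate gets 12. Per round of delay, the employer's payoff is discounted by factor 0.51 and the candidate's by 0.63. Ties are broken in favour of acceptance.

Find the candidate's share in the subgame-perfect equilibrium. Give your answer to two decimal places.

29.82

By backward induction:
Round 5 (the candidate proposes): the employer gets 2 if talks fail, so the candidate offers 2 and keeps 38.
Round 4 (the employer proposes): the candidate can get 38 next round, worth 0.63 × 38 = 23.94 now; the employer offers that and keeps 16.06.
Round 3 (the candidate proposes): the employer can get 16.06 next round, worth 0.51 × 16.06 = 8.1906 now; the candidate offers that and keeps 31.8094.
Round 2 (the employer proposes): the candidate can get 31.8094 next round, worth 0.63 × 31.8094 = 20.039922 now; the employer offers that and keeps 19.960078.
Round 1 (the candidate proposes): the employer can get 19.960078 next round, worth 0.51 × 19.960078 = 10.17963978 now, so the candidate offers 10.17963978, keeping 29.82036022.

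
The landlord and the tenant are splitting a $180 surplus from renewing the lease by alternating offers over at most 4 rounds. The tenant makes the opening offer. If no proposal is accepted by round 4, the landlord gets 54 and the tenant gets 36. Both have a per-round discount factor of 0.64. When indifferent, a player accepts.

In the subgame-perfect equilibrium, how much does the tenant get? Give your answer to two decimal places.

100.78

Work backward from the last round.
Round 4 (the landlord proposes): the tenant gets 36 if talks fail, so the landlord offers 36 and keeps 144.
Round 3 (the tenant proposes): the landlord can get 144 next round, worth 0.64 × 144 = 92.16 now, so the tenant offers 92.16, keeping 87.84.
Round 2 (the landlord proposes): the tenant can get 87.84 next round, worth 0.64 × 87.84 = 56.2176 now, so the landlord offers 56.2176, keeping 123.7824.
Round 1 (the tenant proposes): the landlord can get 123.7824 next round, worth 0.64 × 123.7824 = 79.220736 now. The tenant offers 79.220736 and keeps 180 − 79.220736 = 100.779264.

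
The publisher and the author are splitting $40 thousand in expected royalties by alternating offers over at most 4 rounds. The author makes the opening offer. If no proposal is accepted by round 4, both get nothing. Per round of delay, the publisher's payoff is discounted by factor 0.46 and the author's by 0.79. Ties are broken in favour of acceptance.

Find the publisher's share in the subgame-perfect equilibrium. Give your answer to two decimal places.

10.55

Round 4 (the publisher proposes): the author will accept anything ≥ 0, so the publisher offers 0 and keeps 40.
Round 3 (the author proposes): the publisher can get 40 next round, worth 0.46 × 40 = 18.4 now; the author offers that and keeps 21.6.
Round 2 (the publisher proposes): the author can get 21.6 next round, worth 0.79 × 21.6 = 17.064 now. The publisher offers 17.064 and keeps 40 − 17.064 = 22.936.
Round 1 (the author proposes): the publisher can get 22.936 next round, worth 0.46 × 22.936 = 10.55056 now; the author offers that and keeps 29.44944.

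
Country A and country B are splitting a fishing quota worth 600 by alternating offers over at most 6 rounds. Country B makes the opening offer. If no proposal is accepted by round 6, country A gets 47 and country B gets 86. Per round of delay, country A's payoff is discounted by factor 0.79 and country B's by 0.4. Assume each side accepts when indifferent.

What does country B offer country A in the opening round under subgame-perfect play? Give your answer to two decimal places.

414.82

By backward induction:
Round 6 (country A proposes): country B gets 86 if talks fail, so country A offers 86 and keeps 514.
Round 5 (country B proposes): country A can get 514 next round, worth 0.79 × 514 = 406.06 now. Country B offers 406.06 and keeps 600 − 406.06 = 193.94.
Round 4 (country A proposes): country B can get 193.94 next round, worth 0.4 × 193.94 = 77.576 now, so country A offers 77.576, keeping 522.424.
Round 3 (country B proposes): country A can get 522.424 next round, worth 0.79 × 522.424 = 412.71496 now; country B offers that and keeps 187.28504.
Round 2 (country A proposes): country B can get 187.28504 next round, worth 0.4 × 187.28504 = 74.914016 now; country A offers that and keeps 525.085984.
Round 1 (country B proposes): country A can get 525.085984 next round, worth 0.79 × 525.085984 = 414.81792736 now, so country B offers 414.81792736, keeping 185.18207264.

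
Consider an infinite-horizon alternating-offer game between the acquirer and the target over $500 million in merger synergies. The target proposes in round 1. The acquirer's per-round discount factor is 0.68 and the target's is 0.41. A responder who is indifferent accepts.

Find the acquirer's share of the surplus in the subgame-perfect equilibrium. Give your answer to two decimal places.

278.15

Let x be the target's share when the target proposes and y be the acquirer's share when the acquirer proposes.
The acquirer accepts iff offered ≥ 0.68·y, so x = 500 − 0.68y. Symmetrically y = 500 − 0.41x.
Substituting: x = 500 − 0.68(500 − 0.41x), giving x(1 − 0.41·0.68) = 500(1 − 0.68).
So x = 500 × 0.32 / 0.7212 ≈ 221.8525, and the acquirer receives 500 − x ≈ 278.1475.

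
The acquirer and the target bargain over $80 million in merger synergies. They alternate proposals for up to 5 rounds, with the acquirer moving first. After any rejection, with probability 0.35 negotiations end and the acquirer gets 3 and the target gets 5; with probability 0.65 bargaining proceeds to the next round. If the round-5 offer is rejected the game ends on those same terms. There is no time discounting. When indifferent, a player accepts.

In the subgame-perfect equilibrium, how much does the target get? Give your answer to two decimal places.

Round 5 (the acquirer proposes): the target gets 5 if talks fail, so the acquirer offers 5 and keeps 75.
Round 4 (the target proposes): rejecting gives the acquirer an expected 0.65 × 75 + 0.35 × 3 = 49.8, so the target offers 49.8, keeping 30.2.
Round 3 (the acquirer proposes): rejecting gives the target an expected 0.65 × 30.2 + 0.35 × 5 = 21.38; the acquirer offers that and keeps 58.62.
Round 2 (the target proposes): rejecting gives the acquirer an expected 0.65 × 58.62 + 0.35 × 3 = 39.153. The target offers 39.153 and keeps 80 − 39.153 = 40.847.
Round 1 (the acquirer proposes): rejecting gives the target an expected 0.65 × 40.847 + 0.35 × 5 = 28.30055. The acquirer offers 28.30055 and keeps 80 − 28.30055 = 51.69945.

28.30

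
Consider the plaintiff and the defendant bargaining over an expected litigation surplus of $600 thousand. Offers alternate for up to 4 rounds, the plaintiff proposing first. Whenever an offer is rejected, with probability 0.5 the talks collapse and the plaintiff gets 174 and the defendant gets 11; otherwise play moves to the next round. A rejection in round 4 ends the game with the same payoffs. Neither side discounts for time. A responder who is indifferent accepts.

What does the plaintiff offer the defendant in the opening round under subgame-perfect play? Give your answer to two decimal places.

Round 4 (the defendant proposes): the plaintiff gets 174 if talks fail, so the defendant offers 174 and keeps 426.
Round 3 (the plaintiff proposes): rejecting gives the defendant an expected 0.5 × 426 + 0.5 × 11 = 218.5, so the plaintiff offers 218.5, keeping 381.5.
Round 2 (the defendant proposes): rejecting gives the plaintiff an expected 0.5 × 381.5 + 0.5 × 174 = 277.75; the defendant offers that and keeps 322.25.
Round 1 (the plaintiff proposes): rejecting gives the defendant an expected 0.5 × 322.25 + 0.5 × 11 = 166.625; the plaintiff offers that and keeps 433.375.

166.63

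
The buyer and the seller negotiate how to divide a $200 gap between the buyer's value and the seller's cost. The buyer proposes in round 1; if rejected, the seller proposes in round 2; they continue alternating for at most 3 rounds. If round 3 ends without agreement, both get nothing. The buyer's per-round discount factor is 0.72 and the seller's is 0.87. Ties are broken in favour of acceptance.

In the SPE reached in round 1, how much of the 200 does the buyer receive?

151.28

Solve by backward induction from round 3.
Round 3 (the buyer proposes): rejection yields 0 for the seller; the buyer offers 0 and keeps 200.
Round 2 (the seller proposes): the buyer can get 200 next round, worth 0.72 × 200 = 144 now. The seller offers 144 and keeps 200 − 144 = 56.
Round 1 (the buyer proposes): the seller can get 56 next round, worth 0.87 × 56 = 48.72 now; the buyer offers that and keeps 151.28.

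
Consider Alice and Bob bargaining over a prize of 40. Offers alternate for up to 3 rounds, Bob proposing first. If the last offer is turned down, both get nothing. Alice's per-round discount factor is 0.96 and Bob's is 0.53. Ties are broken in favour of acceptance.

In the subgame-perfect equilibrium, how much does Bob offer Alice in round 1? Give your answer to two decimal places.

18.05

Round 3 (Bob proposes): rejection yields 0 for Alice; Bob offers 0 and keeps 40.
Round 2 (Alice proposes): Bob can get 40 next round, worth 0.53 × 40 = 21.2 now. Alice offers 21.2 and keeps 40 − 21.2 = 18.8.
Round 1 (Bob proposes): Alice can get 18.8 next round, worth 0.96 × 18.8 = 18.048 now; Bob offers that and keeps 21.952.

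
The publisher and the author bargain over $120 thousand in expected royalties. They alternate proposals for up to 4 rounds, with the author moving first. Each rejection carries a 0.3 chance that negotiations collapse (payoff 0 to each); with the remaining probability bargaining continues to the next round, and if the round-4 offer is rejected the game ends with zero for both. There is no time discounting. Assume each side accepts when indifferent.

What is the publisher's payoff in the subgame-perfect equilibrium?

Round 4 (the publisher proposes): rejection yields 0 for the author; the publisher offers 0 and keeps 120.
Round 3 (the author proposes): rejecting gives the publisher an expected 0.7 × 120 = 84. The author offers 84 and keeps 120 − 84 = 36.
Round 2 (the publisher proposes): rejecting gives the author an expected 0.7 × 36 = 25.2; the publisher offers that and keeps 94.8.
Round 1 (the author proposes): rejecting gives the publisher an expected 0.7 × 94.8 = 66.36, so the author offers 66.36, keeping 53.64.

66.36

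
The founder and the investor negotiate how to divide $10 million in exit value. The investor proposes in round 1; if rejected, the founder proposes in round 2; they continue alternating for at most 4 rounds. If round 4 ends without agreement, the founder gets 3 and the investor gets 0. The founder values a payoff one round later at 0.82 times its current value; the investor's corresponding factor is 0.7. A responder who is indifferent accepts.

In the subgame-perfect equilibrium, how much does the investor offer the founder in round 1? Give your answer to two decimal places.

Work backward from the last round.
Round 4 (the founder proposes): the investor will accept anything ≥ 0, so the founder offers 0 and keeps 10.
Round 3 (the investor proposes): the founder can get 10 next round, worth 0.82 × 10 = 8.2 now. The investor offers 8.2 and keeps 10 − 8.2 = 1.8.
Round 2 (the founder proposes): the investor can get 1.8 next round, worth 0.7 × 1.8 = 1.26 now. The founder offers 1.26 and keeps 10 − 1.26 = 8.74.
Round 1 (the investor proposes): the founder can get 8.74 next round, worth 0.82 × 8.74 = 7.1668 now; the investor offers that and keeps 2.8332.

7.17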